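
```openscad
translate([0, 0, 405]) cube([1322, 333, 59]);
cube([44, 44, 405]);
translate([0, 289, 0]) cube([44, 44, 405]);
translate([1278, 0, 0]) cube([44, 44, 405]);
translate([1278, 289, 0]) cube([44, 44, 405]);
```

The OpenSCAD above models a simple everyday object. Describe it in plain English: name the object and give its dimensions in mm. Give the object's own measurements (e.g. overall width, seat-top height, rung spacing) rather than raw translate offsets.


A long wooden bench with a 1322 mm (x) × 333 mm (y) seat, 59 mm thick, its top surface 464 mm above the floor. Four 44 mm square legs at the seat corners, flush with the edges, run from z = 0 to the seat underside.


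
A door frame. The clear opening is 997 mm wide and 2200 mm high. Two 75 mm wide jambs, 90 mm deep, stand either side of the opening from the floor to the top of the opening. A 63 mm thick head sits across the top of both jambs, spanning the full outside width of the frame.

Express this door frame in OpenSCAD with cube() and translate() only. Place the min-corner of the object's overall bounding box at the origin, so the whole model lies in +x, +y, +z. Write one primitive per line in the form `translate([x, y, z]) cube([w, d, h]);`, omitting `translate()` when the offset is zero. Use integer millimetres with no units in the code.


cube([75, 90, 2200]);
translate([1072, 0, 0]) cube([75, 90, 2200]);
translate([0, 0, 2200]) cube([1147, 90, 63]);


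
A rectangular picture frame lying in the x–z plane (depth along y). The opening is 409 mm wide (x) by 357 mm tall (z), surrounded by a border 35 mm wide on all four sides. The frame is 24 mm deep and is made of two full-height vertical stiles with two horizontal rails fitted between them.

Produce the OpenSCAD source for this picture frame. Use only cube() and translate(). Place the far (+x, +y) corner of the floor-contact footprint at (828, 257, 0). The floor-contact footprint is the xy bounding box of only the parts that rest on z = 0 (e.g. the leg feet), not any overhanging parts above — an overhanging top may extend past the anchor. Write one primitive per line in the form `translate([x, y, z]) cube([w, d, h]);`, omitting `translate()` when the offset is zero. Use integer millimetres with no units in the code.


translate([349, 233, 0]) cube([35, 24, 427]);
translate([793, 233, 0]) cube([35, 24, 427]);
translate([384, 233, 0]) cube([409, 24, 35]);
translate([384, 233, 392]) cube([409, 24, 35]);


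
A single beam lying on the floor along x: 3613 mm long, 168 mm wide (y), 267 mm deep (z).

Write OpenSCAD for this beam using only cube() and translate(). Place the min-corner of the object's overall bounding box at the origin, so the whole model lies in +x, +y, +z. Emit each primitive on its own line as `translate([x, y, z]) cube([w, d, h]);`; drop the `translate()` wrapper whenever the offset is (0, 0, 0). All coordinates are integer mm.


cube([3613, 168, 267]);


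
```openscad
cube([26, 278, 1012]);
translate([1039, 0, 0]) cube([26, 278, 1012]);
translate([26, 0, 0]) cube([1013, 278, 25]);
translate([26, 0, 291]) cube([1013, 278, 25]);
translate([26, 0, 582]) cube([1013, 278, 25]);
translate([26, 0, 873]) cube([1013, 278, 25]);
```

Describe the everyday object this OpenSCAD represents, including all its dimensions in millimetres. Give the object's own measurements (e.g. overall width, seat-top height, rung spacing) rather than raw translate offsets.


An open bookshelf. Two side panels, each 26 mm thick, 278 mm deep and 1012 mm tall, stand 1065 mm apart (outside-to-outside). Between them sit 4 shelves, each 25 mm thick and 278 mm deep, spanning the full gap between the sides. The bottom shelf rests on the floor (its underside at z = 0) and the clear gap between one shelf's top and the next shelf's underside is 266 mm.


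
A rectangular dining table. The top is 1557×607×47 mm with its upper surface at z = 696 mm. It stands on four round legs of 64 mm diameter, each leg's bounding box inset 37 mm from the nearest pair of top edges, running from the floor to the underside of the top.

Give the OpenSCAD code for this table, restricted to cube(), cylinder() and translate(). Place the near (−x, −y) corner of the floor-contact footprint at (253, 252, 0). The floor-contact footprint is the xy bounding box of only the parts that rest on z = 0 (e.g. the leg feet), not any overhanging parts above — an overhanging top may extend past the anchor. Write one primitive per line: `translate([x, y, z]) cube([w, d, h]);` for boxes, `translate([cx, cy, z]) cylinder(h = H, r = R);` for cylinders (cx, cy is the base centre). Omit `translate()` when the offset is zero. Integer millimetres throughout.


// leg_h = 696 - 47 = 649
translate([216, 215, 649]) cube([1557, 607, 47]);
translate([285, 284, 0]) cylinder(h = 649, r = 32);
translate([1704, 284, 0]) cylinder(h = 649, r = 32);
translate([285, 753, 0]) cylinder(h = 649, r = 32);
translate([1704, 753, 0]) cylinder(h = 649, r = 32);


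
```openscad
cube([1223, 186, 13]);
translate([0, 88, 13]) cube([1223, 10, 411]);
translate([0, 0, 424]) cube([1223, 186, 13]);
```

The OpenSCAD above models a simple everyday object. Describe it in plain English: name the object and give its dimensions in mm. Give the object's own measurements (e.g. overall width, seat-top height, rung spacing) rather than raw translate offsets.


An I-beam lying along x, 1223 mm long. Overall section height 437 mm. Two flanges 186 mm wide (y) and 13 mm thick, one on the floor and one at the top; a web 10 mm thick runs between them, centred on the flange width.


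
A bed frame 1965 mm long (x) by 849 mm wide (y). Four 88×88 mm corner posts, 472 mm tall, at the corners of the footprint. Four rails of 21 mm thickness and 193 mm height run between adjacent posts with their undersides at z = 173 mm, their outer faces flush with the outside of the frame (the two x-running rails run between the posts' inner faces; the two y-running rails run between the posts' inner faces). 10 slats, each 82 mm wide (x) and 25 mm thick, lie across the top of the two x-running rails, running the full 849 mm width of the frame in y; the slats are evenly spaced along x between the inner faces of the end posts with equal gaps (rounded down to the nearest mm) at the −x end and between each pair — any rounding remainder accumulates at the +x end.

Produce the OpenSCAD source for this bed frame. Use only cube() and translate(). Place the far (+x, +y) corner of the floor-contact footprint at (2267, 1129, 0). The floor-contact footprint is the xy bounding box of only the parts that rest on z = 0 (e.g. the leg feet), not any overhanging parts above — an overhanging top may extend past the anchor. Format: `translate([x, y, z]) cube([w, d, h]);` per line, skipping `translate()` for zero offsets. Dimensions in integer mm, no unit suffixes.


translate([302, 280, 0]) cube([88, 88, 472]);
translate([302, 1041, 0]) cube([88, 88, 472]);
translate([2179, 280, 0]) cube([88, 88, 472]);
translate([2179, 1041, 0]) cube([88, 88, 472]);
translate([390, 280, 173]) cube([1789, 21, 193]);
translate([390, 1108, 173]) cube([1789, 21, 193]);
translate([302, 368, 173]) cube([21, 673, 193]);
translate([2246, 368, 173]) cube([21, 673, 193]);
translate([478, 280, 366]) cube([82, 849, 25]);
translate([648, 280, 366]) cube([82, 849, 25]);
translate([818, 280, 366]) cube([82, 849, 25]);
translate([988, 280, 366]) cube([82, 849, 25]);
translate([1158, 280, 366]) cube([82, 849, 25]);
translate([1328, 280, 366]) cube([82, 849, 25]);
translate([1498, 280, 366]) cube([82, 849, 25]);
translate([1668, 280, 366]) cube([82, 849, 25]);
translate([1838, 280, 366]) cube([82, 849, 25]);
translate([2008, 280, 366]) cube([82, 849, 25]);


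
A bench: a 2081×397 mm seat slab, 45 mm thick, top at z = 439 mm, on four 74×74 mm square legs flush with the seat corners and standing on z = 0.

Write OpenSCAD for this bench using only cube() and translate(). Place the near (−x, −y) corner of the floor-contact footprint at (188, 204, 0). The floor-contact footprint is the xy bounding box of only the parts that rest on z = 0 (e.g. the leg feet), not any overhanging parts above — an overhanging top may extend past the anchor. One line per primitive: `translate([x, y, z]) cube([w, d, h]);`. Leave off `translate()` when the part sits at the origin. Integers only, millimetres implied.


// leg_h = 439 − 45 = 394
translate([188, 204, 394]) cube([2081, 397, 45]);
translate([188, 204, 0]) cube([74, 74, 394]);
translate([188, 527, 0]) cube([74, 74, 394]);
translate([2195, 204, 0]) cube([74, 74, 394]);
translate([2195, 527, 0]) cube([74, 74, 394]);


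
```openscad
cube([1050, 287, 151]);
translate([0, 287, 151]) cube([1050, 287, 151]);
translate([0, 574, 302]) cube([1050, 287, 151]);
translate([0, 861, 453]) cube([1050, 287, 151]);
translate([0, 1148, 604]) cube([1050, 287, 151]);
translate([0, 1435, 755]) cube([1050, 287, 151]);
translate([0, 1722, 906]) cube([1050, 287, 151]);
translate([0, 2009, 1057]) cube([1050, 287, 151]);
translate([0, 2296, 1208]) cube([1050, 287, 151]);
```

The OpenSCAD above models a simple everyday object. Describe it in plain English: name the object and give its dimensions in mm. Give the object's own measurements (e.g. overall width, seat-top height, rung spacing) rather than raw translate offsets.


A straight staircase of 9 solid steps. Each step is 1050 mm wide (x), 287 mm deep (y, the going) and 151 mm tall (the rise). The first step rests on the floor; each subsequent step sits one going further in +y and one rise higher in +z, directly behind and above the previous step with no overlap.


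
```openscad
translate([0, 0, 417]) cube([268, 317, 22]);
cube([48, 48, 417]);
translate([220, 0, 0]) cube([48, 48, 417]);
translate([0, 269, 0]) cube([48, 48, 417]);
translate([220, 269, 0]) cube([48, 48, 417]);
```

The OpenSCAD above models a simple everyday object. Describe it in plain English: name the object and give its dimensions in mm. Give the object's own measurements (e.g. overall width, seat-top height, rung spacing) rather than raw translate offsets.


A four-legged stool. The seat is a 268×317×22 mm slab whose top surface is at z = 439 mm; four square legs, each 48×48 mm in cross-section, run from the floor (z = 0) to the underside of the seat, each flush with a corner of the seat.


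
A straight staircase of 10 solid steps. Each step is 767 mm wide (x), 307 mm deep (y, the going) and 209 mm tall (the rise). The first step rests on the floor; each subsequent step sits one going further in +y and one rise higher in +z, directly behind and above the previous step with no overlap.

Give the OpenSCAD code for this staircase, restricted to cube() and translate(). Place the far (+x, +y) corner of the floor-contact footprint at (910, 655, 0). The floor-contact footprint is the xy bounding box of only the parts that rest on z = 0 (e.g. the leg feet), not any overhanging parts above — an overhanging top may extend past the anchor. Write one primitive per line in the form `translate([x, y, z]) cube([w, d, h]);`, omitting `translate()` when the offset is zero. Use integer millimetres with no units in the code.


translate([143, 348, 0]) cube([767, 307, 209]);
translate([143, 655, 209]) cube([767, 307, 209]);
translate([143, 962, 418]) cube([767, 307, 209]);
translate([143, 1269, 627]) cube([767, 307, 209]);
translate([143, 1576, 836]) cube([767, 307, 209]);
translate([143, 1883, 1045]) cube([767, 307, 209]);
translate([143, 2190, 1254]) cube([767, 307, 209]);
translate([143, 2497, 1463]) cube([767, 307, 209]);
translate([143, 2804, 1672]) cube([767, 307, 209]);
translate([143, 3111, 1881]) cube([767, 307, 209]);


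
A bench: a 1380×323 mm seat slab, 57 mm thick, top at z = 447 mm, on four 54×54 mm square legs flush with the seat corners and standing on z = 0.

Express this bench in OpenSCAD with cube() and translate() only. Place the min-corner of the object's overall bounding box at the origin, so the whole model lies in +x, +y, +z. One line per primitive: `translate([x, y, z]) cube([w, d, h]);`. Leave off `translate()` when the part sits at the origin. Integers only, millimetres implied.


translate([0, 0, 390]) cube([1380, 323, 57]);
cube([54, 54, 390]);
translate([0, 269, 0]) cube([54, 54, 390]);
translate([1326, 0, 0]) cube([54, 54, 390]);
translate([1326, 269, 0]) cube([54, 54, 390]);


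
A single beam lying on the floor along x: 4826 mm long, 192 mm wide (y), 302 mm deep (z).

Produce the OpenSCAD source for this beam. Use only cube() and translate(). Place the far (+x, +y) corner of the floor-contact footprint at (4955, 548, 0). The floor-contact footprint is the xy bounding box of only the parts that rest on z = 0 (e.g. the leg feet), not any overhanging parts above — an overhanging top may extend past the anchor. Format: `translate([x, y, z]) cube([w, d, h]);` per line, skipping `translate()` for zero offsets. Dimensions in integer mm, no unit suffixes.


translate([129, 356, 0]) cube([4826, 192, 302]);


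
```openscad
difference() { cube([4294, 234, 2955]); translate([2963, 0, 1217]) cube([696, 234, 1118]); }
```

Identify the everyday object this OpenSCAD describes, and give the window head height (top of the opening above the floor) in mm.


A wall with a window opening. The window head height is 2335 mm.

A wall with a rectangular opening subtracted — a window. Sill at z = 1217, opening 1118 mm tall, so the head is at 1217 + 1118 = 2335 mm.


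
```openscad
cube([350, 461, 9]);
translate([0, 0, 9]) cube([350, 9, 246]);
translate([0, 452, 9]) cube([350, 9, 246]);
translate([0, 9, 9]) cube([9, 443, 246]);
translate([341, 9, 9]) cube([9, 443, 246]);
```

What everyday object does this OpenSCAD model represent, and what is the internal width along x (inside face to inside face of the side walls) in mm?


An open box. The internal width is 332 mm.

A 350×461 base slab with four walls standing on it — an open box. The base is 350 mm wide and the walls are 9 mm thick, so the internal width is 350 − 2 × 9 = 332 mm.


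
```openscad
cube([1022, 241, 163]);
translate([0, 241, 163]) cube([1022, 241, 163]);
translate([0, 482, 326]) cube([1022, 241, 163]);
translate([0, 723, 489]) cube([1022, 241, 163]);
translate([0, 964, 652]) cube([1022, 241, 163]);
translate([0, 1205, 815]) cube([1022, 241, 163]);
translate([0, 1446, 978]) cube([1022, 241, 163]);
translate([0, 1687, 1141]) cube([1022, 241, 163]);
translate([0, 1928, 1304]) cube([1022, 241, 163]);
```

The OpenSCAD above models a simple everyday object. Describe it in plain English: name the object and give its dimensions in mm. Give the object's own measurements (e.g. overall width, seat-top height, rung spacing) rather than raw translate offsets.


A straight staircase of 9 solid steps. Each step is 1022 mm wide (x), 241 mm deep (y, the going) and 163 mm tall (the rise). The first step rests on the floor; each subsequent step sits one going further in +y and one rise higher in +z, directly behind and above the previous step with no overlap.


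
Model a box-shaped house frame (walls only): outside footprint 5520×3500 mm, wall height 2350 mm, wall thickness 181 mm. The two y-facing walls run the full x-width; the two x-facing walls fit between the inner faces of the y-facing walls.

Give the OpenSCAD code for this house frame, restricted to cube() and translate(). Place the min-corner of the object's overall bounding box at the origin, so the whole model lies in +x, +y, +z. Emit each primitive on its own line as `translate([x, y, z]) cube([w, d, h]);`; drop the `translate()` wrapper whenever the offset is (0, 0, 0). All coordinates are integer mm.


cube([5520, 181, 2350]);
translate([0, 3319, 0]) cube([5520, 181, 2350]);
translate([0, 181, 0]) cube([181, 3138, 2350]);
translate([5339, 181, 0]) cube([181, 3138, 2350]);


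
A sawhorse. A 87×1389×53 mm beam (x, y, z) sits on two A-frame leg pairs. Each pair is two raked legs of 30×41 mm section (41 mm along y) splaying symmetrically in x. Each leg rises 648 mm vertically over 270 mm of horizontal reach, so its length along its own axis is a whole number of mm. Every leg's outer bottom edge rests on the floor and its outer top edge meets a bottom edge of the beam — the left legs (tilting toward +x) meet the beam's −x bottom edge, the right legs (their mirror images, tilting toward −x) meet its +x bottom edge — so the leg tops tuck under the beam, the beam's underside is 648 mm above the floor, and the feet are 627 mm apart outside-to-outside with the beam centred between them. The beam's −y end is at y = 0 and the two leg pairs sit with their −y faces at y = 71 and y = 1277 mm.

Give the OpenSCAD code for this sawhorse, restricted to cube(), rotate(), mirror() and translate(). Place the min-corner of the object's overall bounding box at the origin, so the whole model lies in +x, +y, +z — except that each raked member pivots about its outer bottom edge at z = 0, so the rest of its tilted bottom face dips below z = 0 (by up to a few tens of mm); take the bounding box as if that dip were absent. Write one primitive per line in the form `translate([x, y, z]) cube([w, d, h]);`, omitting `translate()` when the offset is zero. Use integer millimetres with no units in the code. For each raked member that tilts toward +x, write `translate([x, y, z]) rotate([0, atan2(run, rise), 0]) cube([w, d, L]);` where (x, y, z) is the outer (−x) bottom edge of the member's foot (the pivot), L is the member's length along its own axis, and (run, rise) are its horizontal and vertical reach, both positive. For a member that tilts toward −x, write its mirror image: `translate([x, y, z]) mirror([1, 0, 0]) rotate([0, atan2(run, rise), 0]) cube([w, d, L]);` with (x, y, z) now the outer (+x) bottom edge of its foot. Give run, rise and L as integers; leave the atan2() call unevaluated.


translate([270, 0, 648]) cube([87, 1389, 53]);
translate([0, 71, 0]) rotate([0, atan2(270, 648), 0]) cube([30, 41, 702]);
translate([627, 71, 0]) mirror([1, 0, 0]) rotate([0, atan2(270, 648), 0]) cube([30, 41, 702]);
translate([0, 1277, 0]) rotate([0, atan2(270, 648), 0]) cube([30, 41, 702]);
translate([627, 1277, 0]) mirror([1, 0, 0]) rotate([0, atan2(270, 648), 0]) cube([30, 41, 702]);


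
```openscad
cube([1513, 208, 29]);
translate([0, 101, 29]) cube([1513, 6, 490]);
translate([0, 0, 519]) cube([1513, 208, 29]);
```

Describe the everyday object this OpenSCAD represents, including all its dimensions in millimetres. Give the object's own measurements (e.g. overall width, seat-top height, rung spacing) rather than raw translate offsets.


An I-beam lying along x, 1513 mm long. Overall section height 548 mm. Two flanges 208 mm wide (y) and 29 mm thick, one on the floor and one at the top; a web 6 mm thick runs between them, centred on the flange width.


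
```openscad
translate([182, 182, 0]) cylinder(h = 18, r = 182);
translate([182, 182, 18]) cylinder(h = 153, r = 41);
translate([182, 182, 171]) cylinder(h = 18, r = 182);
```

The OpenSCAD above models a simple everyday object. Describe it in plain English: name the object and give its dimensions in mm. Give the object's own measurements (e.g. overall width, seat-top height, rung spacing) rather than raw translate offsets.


A spool: two coaxial disc flanges of radius 182 mm and thickness 18 mm, joined by a core cylinder of radius 41 mm and height 153 mm. The lower flange rests on z = 0 and the three cylinders share a vertical axis.


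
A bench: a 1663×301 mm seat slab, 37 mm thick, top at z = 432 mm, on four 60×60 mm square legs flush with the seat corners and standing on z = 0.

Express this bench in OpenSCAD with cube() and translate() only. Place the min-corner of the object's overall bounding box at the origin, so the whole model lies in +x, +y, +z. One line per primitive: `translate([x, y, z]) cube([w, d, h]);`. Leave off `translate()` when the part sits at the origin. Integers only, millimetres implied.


translate([0, 0, 395]) cube([1663, 301, 37]);
cube([60, 60, 395]);
translate([0, 241, 0]) cube([60, 60, 395]);
translate([1603, 0, 0]) cube([60, 60, 395]);
translate([1603, 241, 0]) cube([60, 60, 395]);


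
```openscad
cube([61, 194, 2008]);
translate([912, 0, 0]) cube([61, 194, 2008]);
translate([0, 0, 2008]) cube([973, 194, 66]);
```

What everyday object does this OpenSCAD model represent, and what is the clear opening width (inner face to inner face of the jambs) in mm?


A door frame. The clear opening width is 851 mm.

Two 2008 mm tall posts with a header on top — a door frame. The left jamb is 61 mm wide at x = 0; the right jamb starts at x = 912. The clear opening is 912 − 61 = 851 mm.


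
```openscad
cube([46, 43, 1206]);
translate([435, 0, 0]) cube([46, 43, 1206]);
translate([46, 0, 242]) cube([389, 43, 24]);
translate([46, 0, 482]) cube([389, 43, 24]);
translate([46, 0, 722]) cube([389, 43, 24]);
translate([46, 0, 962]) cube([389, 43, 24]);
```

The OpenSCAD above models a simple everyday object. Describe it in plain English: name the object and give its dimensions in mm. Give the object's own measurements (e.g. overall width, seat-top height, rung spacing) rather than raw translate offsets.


A straight ladder. Two 46×43 mm vertical rails, 1206 mm tall, stand 481 mm apart (outside-to-outside) with their front faces coplanar on the −y side. 4 rungs, each 43 mm deep and 24 mm tall, span between the inner faces of the rails, front faces flush with the rails. The lowest rung's underside is at z = 242 mm and rungs are spaced 240 mm apart (underside to underside).


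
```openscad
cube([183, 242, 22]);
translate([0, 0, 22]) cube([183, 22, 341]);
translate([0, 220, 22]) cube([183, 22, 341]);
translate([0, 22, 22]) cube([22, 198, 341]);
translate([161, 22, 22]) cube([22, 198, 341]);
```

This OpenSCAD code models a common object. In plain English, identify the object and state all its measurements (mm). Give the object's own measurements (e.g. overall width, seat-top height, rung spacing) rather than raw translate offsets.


An open-topped rectangular box: outside dimensions 183×242×363 mm, with a uniform wall and base thickness of 22 mm. The base is a full 183×242 slab on the floor; four walls sit on top of the base. The front and back walls (the −y and +y sides) span the full width; the two side walls fit between them.


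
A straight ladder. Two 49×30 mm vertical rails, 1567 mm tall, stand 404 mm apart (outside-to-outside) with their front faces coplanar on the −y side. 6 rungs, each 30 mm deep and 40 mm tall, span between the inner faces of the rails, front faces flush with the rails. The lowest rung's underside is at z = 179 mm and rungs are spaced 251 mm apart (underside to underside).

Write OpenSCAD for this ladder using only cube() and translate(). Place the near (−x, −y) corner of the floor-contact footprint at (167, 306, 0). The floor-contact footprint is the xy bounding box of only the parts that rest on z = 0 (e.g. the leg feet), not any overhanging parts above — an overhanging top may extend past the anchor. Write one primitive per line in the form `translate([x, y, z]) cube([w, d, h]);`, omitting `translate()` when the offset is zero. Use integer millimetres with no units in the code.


translate([167, 306, 0]) cube([49, 30, 1567]);
translate([522, 306, 0]) cube([49, 30, 1567]);
translate([216, 306, 179]) cube([306, 30, 40]);
translate([216, 306, 430]) cube([306, 30, 40]);
translate([216, 306, 681]) cube([306, 30, 40]);
translate([216, 306, 932]) cube([306, 30, 40]);
translate([216, 306, 1183]) cube([306, 30, 40]);
translate([216, 306, 1434]) cube([306, 30, 40]);


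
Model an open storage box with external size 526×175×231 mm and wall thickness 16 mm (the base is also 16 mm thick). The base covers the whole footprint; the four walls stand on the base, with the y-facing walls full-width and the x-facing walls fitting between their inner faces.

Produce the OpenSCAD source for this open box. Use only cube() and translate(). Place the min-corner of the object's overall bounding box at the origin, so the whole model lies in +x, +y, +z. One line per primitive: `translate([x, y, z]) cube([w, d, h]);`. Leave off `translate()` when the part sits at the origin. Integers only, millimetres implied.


cube([526, 175, 16]);
translate([0, 0, 16]) cube([526, 16, 215]);
translate([0, 159, 16]) cube([526, 16, 215]);
translate([0, 16, 16]) cube([16, 143, 215]);
translate([510, 16, 16]) cube([16, 143, 215]);


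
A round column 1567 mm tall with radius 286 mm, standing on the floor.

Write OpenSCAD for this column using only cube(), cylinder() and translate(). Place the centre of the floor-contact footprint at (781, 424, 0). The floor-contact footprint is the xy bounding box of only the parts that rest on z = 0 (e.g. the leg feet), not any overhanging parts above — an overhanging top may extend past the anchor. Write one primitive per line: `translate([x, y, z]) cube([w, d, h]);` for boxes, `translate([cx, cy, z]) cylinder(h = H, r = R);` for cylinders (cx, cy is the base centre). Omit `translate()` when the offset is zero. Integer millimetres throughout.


translate([781, 424, 0]) cylinder(h = 1567, r = 286);


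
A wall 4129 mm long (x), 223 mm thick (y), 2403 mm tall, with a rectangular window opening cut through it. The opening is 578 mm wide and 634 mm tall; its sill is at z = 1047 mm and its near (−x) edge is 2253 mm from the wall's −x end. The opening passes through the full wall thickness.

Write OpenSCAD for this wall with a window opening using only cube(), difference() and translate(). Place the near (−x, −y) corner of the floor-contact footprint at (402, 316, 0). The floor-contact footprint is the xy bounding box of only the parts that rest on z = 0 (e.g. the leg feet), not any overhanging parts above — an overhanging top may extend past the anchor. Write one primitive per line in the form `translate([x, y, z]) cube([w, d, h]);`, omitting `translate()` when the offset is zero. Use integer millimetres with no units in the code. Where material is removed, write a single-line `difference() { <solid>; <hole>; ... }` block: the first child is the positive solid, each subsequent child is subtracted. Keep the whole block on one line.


difference() { translate([402, 316, 0]) cube([4129, 223, 2403]); translate([2655, 316, 1047]) cube([578, 223, 634]); }


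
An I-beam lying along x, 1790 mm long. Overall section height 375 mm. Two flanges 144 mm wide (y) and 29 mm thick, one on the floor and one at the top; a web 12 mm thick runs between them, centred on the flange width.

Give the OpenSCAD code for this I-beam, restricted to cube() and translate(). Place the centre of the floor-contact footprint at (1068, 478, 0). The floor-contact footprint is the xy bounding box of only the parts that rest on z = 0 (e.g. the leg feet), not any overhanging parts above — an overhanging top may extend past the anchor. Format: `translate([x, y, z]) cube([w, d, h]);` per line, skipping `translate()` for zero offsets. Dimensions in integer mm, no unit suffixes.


translate([173, 406, 0]) cube([1790, 144, 29]);
translate([173, 472, 29]) cube([1790, 12, 317]);
translate([173, 406, 346]) cube([1790, 144, 29]);


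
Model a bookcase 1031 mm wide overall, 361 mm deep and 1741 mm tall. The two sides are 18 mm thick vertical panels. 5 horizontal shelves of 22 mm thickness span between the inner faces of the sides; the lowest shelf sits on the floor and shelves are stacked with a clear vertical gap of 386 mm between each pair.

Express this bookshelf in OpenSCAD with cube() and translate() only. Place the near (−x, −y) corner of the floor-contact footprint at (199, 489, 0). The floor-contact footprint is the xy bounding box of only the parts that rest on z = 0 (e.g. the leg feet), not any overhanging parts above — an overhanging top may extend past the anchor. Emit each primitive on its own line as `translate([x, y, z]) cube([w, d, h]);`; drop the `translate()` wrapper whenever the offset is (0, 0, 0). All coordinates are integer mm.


translate([199, 489, 0]) cube([18, 361, 1741]);
translate([1212, 489, 0]) cube([18, 361, 1741]);
translate([217, 489, 0]) cube([995, 361, 22]);
translate([217, 489, 408]) cube([995, 361, 22]);
translate([217, 489, 816]) cube([995, 361, 22]);
translate([217, 489, 1224]) cube([995, 361, 22]);
translate([217, 489, 1632]) cube([995, 361, 22]);


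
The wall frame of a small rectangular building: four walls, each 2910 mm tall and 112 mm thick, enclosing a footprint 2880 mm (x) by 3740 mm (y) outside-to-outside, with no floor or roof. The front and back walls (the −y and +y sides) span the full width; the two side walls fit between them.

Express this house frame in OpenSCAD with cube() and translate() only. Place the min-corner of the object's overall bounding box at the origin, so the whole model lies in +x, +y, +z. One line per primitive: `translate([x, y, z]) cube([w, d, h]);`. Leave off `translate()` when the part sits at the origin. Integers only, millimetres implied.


cube([2880, 112, 2910]);
translate([0, 3628, 0]) cube([2880, 112, 2910]);
translate([0, 112, 0]) cube([112, 3516, 2910]);
translate([2768, 112, 0]) cube([112, 3516, 2910]);


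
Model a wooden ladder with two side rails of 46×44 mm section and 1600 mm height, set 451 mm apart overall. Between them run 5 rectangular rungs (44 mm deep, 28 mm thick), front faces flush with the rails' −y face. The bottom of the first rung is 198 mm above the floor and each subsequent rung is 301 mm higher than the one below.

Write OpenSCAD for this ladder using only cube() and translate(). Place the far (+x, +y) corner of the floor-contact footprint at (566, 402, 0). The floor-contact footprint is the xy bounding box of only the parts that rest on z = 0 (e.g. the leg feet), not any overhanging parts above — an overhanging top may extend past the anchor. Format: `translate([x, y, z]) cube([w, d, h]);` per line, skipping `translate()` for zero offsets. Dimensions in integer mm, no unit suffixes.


translate([115, 358, 0]) cube([46, 44, 1600]);
translate([520, 358, 0]) cube([46, 44, 1600]);
translate([161, 358, 198]) cube([359, 44, 28]);
translate([161, 358, 499]) cube([359, 44, 28]);
translate([161, 358, 800]) cube([359, 44, 28]);
translate([161, 358, 1101]) cube([359, 44, 28]);
translate([161, 358, 1402]) cube([359, 44, 28]);


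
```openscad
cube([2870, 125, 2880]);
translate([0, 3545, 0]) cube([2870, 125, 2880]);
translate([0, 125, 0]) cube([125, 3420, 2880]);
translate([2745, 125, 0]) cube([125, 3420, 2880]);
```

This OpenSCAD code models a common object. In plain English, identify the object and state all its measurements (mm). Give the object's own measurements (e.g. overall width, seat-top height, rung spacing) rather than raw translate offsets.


The wall frame of a small rectangular building: four walls, each 2880 mm tall and 125 mm thick, enclosing a footprint 2870 mm (x) by 3670 mm (y) outside-to-outside, with no floor or roof. The front and back walls (the −y and +y sides) span the full width; the two side walls fit between them.


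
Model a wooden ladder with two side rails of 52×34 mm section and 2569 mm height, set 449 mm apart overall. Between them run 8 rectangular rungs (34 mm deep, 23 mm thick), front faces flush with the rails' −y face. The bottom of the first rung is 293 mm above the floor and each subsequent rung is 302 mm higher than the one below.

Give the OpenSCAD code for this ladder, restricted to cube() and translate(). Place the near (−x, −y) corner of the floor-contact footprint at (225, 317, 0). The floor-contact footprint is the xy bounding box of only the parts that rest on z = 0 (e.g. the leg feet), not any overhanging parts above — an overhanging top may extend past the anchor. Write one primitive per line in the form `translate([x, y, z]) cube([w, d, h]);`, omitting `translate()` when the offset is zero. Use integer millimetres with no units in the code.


translate([225, 317, 0]) cube([52, 34, 2569]);
translate([622, 317, 0]) cube([52, 34, 2569]);
translate([277, 317, 293]) cube([345, 34, 23]);
translate([277, 317, 595]) cube([345, 34, 23]);
translate([277, 317, 897]) cube([345, 34, 23]);
translate([277, 317, 1199]) cube([345, 34, 23]);
translate([277, 317, 1501]) cube([345, 34, 23]);
translate([277, 317, 1803]) cube([345, 34, 23]);
translate([277, 317, 2105]) cube([345, 34, 23]);
translate([277, 317, 2407]) cube([345, 34, 23]);


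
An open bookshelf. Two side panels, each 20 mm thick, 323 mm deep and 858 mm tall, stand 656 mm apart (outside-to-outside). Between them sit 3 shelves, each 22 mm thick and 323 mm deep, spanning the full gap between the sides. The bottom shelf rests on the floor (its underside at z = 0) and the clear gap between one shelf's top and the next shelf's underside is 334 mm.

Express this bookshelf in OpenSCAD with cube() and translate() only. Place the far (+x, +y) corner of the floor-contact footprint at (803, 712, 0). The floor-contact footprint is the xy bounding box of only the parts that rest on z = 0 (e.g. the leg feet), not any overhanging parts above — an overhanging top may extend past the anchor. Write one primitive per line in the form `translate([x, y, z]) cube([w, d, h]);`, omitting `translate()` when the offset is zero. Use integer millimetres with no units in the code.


translate([147, 389, 0]) cube([20, 323, 858]);
translate([783, 389, 0]) cube([20, 323, 858]);
translate([167, 389, 0]) cube([616, 323, 22]);
translate([167, 389, 356]) cube([616, 323, 22]);
translate([167, 389, 712]) cube([616, 323, 22]);


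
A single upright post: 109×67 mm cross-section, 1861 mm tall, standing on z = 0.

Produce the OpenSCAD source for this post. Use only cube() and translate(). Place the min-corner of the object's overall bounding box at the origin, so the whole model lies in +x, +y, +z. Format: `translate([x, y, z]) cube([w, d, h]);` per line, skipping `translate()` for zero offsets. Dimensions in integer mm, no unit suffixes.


cube([109, 67, 1861]);


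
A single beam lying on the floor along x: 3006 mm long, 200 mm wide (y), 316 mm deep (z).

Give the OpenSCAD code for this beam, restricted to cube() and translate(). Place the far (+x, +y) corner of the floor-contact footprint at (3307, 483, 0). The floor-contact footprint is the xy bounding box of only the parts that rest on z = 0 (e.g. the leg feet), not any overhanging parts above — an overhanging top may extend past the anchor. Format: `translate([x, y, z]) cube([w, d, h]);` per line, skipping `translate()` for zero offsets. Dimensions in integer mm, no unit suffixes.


translate([301, 283, 0]) cube([3006, 200, 316]);


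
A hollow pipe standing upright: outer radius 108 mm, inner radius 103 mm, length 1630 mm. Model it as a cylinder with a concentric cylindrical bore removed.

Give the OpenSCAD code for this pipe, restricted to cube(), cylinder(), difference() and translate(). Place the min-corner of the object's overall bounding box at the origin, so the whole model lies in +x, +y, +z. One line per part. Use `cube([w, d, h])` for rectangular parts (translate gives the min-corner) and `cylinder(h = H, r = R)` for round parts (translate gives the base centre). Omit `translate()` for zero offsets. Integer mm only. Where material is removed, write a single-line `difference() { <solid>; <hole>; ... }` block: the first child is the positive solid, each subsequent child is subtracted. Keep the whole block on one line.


difference() { translate([108, 108, 0]) cylinder(h = 1630, r = 108); translate([108, 108, 0]) cylinder(h = 1630, r = 103); }


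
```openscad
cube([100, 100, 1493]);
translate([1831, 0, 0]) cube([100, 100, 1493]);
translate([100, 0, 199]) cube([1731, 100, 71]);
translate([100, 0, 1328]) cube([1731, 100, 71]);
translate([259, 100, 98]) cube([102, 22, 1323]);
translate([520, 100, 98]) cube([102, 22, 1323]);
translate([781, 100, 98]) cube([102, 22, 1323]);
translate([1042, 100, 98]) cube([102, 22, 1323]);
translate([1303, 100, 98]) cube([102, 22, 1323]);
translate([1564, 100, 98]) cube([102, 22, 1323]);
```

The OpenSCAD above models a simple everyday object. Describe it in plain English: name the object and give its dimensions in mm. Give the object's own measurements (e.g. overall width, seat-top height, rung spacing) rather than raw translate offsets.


A fence section. Two 100×100 mm posts, 1493 mm tall, stand on the floor with a clear span of 1731 mm between their inner faces. Two horizontal rails of 100×71 mm section span the gap between the posts with their undersides at z = 199 mm and z = 1328 mm, flush with the posts' −y face. 6 pickets, each 102 mm wide, 22 mm thick and 1323 mm tall, are fixed to the +y face of the rails with their bottoms at z = 98 mm, spaced across the span with a 159 mm gap after the −x post and between neighbouring pickets, with 165 mm left before the +x post.


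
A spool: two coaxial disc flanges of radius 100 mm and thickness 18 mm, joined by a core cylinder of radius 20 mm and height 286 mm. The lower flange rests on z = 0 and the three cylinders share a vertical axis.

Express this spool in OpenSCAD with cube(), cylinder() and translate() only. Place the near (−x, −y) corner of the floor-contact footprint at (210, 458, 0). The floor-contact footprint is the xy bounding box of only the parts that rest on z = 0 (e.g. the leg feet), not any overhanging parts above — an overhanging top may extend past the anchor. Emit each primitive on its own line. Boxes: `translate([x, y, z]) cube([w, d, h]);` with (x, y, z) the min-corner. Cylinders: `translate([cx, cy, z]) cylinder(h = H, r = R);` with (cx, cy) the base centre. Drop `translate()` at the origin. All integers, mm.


translate([310, 558, 0]) cylinder(h = 18, r = 100);
translate([310, 558, 18]) cylinder(h = 286, r = 20);
translate([310, 558, 304]) cylinder(h = 18, r = 100);


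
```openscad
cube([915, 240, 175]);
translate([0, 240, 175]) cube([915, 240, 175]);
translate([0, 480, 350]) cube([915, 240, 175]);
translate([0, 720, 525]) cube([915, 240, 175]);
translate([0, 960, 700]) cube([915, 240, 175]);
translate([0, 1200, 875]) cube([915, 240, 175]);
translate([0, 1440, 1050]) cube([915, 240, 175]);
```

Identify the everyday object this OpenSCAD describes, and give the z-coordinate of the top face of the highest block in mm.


A staircase. The total rise is 1225 mm.

7 identical blocks, each offset up and back from the previous — a staircase. Each step is 175 mm tall and there are 7 of them, so the total rise is 7 × 175 = 1225 mm.


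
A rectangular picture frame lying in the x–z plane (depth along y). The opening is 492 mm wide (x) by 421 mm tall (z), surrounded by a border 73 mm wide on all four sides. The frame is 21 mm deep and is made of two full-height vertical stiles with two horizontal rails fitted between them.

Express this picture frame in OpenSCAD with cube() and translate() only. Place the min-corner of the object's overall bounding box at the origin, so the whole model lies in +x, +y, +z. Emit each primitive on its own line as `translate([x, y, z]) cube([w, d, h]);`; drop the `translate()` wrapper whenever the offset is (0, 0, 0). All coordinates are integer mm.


cube([73, 21, 567]);
translate([565, 0, 0]) cube([73, 21, 567]);
translate([73, 0, 0]) cube([492, 21, 73]);
translate([73, 0, 494]) cube([492, 21, 73]);


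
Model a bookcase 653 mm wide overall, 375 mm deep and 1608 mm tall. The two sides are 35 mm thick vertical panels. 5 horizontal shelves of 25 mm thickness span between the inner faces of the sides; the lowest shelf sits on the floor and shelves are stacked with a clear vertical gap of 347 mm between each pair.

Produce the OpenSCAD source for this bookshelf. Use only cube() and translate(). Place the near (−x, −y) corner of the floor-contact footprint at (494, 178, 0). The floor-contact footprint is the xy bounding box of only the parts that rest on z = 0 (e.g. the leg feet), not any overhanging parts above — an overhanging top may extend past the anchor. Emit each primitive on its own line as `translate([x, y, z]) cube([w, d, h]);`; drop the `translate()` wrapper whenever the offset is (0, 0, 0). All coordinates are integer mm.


translate([494, 178, 0]) cube([35, 375, 1608]);
translate([1112, 178, 0]) cube([35, 375, 1608]);
translate([529, 178, 0]) cube([583, 375, 25]);
translate([529, 178, 372]) cube([583, 375, 25]);
translate([529, 178, 744]) cube([583, 375, 25]);
translate([529, 178, 1116]) cube([583, 375, 25]);
translate([529, 178, 1488]) cube([583, 375, 25]);
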